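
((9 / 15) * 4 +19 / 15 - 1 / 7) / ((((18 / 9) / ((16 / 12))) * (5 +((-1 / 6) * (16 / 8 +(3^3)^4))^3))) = -3552 / 1050674309164159589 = -0.00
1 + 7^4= 2402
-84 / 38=-42 / 19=-2.21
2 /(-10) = -1 /5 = -0.20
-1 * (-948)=948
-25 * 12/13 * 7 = -2100/13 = -161.54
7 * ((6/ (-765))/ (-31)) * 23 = 322/ 7905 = 0.04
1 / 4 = 0.25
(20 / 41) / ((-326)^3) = -5 / 355121254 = -0.00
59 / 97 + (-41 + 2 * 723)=136344 / 97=1405.61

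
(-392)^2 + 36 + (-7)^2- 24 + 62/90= 6917656/45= 153725.69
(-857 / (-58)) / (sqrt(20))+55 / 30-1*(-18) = 857*sqrt(5) / 580+119 / 6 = 23.14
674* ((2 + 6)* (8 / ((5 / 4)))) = 34508.80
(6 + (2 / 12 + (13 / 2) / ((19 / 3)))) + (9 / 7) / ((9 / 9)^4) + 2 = 4181 / 399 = 10.48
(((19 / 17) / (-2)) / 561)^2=361 / 363817476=0.00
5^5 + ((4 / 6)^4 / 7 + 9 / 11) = 19495904 / 6237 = 3125.85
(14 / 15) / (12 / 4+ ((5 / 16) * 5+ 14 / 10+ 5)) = 224 / 2631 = 0.09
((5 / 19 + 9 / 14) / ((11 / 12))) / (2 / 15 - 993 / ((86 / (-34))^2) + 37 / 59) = -1183091895 / 184872191042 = -0.01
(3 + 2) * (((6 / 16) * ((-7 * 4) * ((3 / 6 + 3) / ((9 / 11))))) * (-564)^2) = -71439060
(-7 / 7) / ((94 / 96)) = -48 / 47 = -1.02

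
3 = 3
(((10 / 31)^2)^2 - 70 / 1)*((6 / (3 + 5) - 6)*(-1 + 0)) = -678682935 / 1847042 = -367.44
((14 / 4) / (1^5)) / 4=7 / 8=0.88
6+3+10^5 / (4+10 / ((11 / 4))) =275189 / 21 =13104.24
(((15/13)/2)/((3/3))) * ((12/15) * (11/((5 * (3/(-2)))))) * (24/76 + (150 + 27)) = -148236/1235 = -120.03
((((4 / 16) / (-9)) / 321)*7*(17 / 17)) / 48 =-7 / 554688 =-0.00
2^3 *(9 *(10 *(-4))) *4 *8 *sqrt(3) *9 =-829440 *sqrt(3) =-1436632.22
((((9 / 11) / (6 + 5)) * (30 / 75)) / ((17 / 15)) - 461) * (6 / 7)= -5689338 / 14399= -395.12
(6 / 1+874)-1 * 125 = 755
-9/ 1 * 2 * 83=-1494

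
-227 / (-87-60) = 227 / 147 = 1.54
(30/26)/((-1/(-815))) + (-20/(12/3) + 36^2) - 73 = 28059/13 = 2158.38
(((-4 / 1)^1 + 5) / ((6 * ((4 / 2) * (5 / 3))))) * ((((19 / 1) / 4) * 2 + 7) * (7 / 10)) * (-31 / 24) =-2387 / 3200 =-0.75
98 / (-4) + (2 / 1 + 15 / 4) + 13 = -5.75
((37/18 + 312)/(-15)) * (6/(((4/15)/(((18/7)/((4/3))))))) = -50877/56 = -908.52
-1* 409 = -409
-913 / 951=-0.96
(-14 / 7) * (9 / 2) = -9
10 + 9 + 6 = 25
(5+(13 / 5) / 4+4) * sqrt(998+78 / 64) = 193 * sqrt(2558) / 32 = 305.04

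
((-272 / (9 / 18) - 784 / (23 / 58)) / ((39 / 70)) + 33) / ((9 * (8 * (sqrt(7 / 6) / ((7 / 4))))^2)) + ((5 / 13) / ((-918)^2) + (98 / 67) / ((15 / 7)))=-213808534639559 / 10804665530880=-19.79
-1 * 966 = -966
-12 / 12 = -1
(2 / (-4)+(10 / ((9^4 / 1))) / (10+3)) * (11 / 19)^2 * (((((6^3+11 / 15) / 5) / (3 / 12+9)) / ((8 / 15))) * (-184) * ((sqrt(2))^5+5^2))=6172082252072 * sqrt(2) / 5696293005+7715102815090 / 1139258601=8304.38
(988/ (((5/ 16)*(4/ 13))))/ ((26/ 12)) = 23712/ 5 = 4742.40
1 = 1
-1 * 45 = -45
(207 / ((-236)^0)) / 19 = 207 / 19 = 10.89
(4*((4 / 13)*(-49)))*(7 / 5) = -84.43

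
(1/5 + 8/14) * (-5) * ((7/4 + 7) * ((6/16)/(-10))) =81/64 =1.27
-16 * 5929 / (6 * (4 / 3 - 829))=47432 / 2483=19.10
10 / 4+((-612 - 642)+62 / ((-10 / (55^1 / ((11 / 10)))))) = -3123 / 2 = -1561.50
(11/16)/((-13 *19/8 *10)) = -11/4940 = -0.00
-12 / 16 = -3 / 4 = -0.75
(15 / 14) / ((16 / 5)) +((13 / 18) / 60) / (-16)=40409 / 120960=0.33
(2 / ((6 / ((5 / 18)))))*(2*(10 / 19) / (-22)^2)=25 / 124146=0.00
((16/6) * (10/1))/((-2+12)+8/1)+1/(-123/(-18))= 1802/1107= 1.63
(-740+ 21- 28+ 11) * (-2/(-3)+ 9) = -7114.67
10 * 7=70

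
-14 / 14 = -1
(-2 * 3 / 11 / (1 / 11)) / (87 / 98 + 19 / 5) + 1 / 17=-47683 / 39049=-1.22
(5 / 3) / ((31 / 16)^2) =1280 / 2883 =0.44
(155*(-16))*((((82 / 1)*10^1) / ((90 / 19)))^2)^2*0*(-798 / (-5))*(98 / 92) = 0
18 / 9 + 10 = 12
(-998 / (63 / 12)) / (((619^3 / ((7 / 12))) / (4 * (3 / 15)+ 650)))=-3247492 / 10672949655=-0.00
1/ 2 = 0.50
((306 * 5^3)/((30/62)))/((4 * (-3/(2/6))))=-13175/6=-2195.83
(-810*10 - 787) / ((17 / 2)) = -17774 / 17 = -1045.53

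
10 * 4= 40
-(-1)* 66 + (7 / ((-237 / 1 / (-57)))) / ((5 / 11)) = 27533 / 395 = 69.70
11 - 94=-83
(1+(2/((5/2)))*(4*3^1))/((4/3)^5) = 12879/5120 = 2.52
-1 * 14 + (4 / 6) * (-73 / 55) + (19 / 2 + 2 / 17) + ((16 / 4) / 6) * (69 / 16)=-53681 / 22440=-2.39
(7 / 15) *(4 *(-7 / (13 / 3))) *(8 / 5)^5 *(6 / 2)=-19267584 / 203125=-94.86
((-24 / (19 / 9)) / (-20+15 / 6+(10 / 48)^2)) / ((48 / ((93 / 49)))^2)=467046 / 458699045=0.00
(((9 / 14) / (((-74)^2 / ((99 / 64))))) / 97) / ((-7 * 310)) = -891 / 1032768343040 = -0.00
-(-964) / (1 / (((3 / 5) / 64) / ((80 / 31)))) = 22413 / 6400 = 3.50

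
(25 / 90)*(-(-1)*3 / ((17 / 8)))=20 / 51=0.39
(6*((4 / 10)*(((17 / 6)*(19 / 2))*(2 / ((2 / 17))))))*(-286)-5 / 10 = -3140857 / 10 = -314085.70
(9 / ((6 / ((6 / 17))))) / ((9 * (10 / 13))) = 13 / 170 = 0.08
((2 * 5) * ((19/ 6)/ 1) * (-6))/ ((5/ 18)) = -684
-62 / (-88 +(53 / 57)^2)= 201438 / 283103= 0.71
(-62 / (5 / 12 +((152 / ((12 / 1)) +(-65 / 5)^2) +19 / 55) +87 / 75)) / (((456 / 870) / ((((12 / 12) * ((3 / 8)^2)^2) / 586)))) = -300378375 / 13814693810176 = -0.00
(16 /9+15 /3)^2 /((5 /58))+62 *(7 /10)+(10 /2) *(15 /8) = 379507 /648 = 585.66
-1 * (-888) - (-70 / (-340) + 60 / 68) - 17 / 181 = 5457477 / 6154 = 886.82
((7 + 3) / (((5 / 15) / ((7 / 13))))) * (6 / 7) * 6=1080 / 13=83.08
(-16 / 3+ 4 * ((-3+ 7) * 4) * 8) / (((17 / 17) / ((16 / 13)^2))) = 389120 / 507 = 767.50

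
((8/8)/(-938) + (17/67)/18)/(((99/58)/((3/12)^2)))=145/303912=0.00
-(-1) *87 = 87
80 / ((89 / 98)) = 7840 / 89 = 88.09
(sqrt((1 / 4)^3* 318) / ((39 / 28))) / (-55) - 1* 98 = -98 - 7* sqrt(318) / 4290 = -98.03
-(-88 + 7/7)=87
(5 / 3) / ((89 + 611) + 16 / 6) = 5 / 2108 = 0.00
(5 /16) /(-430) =-1 /1376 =-0.00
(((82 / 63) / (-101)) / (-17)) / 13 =82 / 1406223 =0.00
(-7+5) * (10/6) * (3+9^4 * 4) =-87490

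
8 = 8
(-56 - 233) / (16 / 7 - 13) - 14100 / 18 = -18909 / 25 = -756.36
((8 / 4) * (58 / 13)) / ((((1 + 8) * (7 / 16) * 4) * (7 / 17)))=7888 / 5733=1.38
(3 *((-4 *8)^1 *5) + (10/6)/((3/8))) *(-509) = 242057.78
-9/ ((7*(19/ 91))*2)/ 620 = -117/ 23560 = -0.00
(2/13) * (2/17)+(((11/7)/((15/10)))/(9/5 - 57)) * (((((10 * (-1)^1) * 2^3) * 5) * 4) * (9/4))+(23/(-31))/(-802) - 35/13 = 58074696201/884614822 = 65.65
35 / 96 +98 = 9443 / 96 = 98.36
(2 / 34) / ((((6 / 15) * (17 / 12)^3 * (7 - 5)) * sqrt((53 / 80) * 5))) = 8640 * sqrt(53) / 4426613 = 0.01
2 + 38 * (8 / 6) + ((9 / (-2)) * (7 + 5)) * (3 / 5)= 304 / 15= 20.27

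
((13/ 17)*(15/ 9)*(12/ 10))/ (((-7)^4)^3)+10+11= 4941339530783/ 235301882417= 21.00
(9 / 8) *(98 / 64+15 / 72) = 501 / 256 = 1.96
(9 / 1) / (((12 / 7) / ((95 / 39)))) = 665 / 52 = 12.79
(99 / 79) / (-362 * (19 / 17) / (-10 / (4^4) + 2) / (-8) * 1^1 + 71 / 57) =24078681 / 519479747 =0.05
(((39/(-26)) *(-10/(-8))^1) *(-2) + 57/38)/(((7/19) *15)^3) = 6859/220500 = 0.03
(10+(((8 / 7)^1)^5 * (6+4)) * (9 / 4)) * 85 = 76954750 / 16807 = 4578.73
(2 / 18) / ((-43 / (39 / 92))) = -0.00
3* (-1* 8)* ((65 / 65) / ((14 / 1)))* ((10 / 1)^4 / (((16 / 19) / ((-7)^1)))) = 142500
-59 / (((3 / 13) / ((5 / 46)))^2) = -249275 / 19044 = -13.09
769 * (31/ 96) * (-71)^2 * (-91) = -10935688309/ 96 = -113913419.89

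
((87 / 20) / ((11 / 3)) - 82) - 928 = -1008.81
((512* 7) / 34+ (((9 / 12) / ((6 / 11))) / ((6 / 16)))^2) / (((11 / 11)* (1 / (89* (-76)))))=-123003340 / 153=-803943.40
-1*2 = -2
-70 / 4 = -35 / 2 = -17.50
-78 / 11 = -7.09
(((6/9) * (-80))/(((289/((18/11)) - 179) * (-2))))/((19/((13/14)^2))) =-20280/40033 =-0.51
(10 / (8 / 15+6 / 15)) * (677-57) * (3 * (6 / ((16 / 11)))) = 1150875 / 14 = 82205.36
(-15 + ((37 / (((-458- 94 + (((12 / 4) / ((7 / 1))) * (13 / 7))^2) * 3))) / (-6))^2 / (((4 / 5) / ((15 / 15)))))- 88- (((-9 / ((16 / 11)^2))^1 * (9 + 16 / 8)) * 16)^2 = -560635.97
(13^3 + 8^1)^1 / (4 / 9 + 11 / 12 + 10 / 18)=26460 / 23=1150.43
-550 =-550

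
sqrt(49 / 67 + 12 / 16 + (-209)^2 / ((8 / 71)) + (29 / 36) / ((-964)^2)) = sqrt(58219539695467565) / 387528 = 622.63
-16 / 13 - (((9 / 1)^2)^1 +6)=-1147 / 13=-88.23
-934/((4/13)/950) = -2883725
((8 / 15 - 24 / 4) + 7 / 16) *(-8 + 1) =35.20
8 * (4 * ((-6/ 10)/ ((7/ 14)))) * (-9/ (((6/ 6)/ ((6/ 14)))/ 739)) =3830976/ 35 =109456.46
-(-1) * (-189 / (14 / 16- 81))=1512 / 641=2.36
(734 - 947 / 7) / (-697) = -4191 / 4879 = -0.86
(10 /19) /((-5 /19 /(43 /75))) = -86 /75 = -1.15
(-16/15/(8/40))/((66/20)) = -160/99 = -1.62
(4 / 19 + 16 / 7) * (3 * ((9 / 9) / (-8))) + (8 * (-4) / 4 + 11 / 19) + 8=-0.36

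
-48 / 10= -4.80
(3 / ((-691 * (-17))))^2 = 9 / 137992009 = 0.00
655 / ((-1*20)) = -131 / 4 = -32.75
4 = 4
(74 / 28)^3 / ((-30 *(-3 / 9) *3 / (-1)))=-50653 / 82320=-0.62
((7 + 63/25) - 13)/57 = -29/475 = -0.06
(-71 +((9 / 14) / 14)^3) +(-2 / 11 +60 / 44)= -5782675629 / 82824896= -69.82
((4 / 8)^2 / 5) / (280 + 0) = 1 / 5600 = 0.00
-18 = -18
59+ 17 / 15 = 902 / 15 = 60.13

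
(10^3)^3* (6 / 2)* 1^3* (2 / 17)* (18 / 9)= 705882352.94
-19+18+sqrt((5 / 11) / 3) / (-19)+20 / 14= 3 / 7 - sqrt(165) / 627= 0.41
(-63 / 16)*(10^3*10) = -39375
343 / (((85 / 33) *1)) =11319 / 85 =133.16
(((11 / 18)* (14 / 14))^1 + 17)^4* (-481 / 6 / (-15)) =4857156817201 / 9447840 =514102.36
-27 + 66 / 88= -105 / 4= -26.25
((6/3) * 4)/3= 8/3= 2.67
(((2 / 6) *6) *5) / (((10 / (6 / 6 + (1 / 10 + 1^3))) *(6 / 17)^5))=9938999 / 25920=383.45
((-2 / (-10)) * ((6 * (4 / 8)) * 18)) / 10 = 27 / 25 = 1.08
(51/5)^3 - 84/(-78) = 1726213/1625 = 1062.28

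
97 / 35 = 2.77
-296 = -296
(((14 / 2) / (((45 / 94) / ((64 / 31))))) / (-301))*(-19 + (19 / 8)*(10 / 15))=314336 / 179955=1.75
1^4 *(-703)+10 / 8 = -2807 / 4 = -701.75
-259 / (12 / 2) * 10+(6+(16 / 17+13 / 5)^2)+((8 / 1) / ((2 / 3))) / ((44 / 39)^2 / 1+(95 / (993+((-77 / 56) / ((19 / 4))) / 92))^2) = -403.77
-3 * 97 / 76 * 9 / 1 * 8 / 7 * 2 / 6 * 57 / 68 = -2619 / 238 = -11.00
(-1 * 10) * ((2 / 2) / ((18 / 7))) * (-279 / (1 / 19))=20615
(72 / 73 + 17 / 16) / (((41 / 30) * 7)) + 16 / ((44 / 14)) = 9780893 / 1843688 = 5.31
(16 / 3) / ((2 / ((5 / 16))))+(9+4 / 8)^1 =31 / 3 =10.33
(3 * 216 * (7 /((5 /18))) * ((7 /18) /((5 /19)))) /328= 75411 /1025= 73.57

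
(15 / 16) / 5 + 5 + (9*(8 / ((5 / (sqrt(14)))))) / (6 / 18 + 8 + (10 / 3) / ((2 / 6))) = 216*sqrt(14) / 275 + 83 / 16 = 8.13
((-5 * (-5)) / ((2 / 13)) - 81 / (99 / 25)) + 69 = 4643 / 22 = 211.05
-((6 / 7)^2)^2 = -1296 / 2401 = -0.54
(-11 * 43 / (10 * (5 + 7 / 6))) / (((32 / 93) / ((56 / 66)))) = -27993 / 1480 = -18.91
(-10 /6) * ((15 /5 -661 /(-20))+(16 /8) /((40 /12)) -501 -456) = 18407 /12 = 1533.92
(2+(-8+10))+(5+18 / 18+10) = 20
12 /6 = 2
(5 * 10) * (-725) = -36250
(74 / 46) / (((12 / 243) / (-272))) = -203796 / 23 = -8860.70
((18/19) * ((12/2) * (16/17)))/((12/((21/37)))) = 3024/11951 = 0.25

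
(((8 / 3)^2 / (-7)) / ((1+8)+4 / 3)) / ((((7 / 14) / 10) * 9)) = -1280 / 5859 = -0.22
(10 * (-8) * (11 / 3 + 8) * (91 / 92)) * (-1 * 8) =509600 / 69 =7385.51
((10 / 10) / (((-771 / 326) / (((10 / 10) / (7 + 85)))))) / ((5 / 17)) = -2771 / 177330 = -0.02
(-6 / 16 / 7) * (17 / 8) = -51 / 448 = -0.11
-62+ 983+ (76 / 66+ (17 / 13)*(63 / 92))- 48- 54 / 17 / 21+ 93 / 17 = 4134809489 / 4696692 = 880.37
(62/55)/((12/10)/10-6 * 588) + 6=5820692/970167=6.00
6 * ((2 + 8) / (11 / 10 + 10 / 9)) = 5400 / 199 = 27.14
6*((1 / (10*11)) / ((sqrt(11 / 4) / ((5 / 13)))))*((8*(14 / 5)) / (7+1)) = 84*sqrt(11) / 7865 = 0.04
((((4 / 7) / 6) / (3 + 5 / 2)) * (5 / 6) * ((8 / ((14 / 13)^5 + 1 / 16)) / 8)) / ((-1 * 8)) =-7425860 / 6220698561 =-0.00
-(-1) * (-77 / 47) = -77 / 47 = -1.64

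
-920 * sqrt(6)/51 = -44.19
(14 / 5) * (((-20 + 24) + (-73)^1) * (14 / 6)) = -2254 / 5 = -450.80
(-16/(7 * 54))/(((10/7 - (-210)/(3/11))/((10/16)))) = -1/29160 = -0.00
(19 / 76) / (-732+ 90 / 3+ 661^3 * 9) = 1 / 10396969308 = 0.00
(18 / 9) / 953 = 0.00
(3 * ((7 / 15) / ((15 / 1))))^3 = 343 / 421875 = 0.00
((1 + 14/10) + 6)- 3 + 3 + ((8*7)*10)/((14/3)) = 642/5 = 128.40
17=17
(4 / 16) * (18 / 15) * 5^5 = 1875 / 2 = 937.50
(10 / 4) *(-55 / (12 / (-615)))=56375 / 8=7046.88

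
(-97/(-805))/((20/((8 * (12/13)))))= 2328/52325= 0.04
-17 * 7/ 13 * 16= -1904/ 13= -146.46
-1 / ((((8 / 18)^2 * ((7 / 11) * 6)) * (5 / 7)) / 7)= -2079 / 160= -12.99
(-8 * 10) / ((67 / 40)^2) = -28.51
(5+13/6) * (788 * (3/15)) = 16942/15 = 1129.47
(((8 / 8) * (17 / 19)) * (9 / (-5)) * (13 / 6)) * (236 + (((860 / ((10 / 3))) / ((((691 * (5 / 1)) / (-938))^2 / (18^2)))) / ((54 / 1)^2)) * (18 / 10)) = -4744656487038 / 5670086875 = -836.79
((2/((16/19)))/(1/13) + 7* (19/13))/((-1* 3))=-1425/104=-13.70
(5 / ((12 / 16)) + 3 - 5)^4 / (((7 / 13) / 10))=713440 / 81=8807.90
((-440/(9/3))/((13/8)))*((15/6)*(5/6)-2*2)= 20240/117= 172.99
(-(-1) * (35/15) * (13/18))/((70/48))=52/45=1.16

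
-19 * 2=-38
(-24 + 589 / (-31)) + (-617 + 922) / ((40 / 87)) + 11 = 5051 / 8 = 631.38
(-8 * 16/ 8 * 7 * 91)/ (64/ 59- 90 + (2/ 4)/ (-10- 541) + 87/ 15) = 3313317280/ 27020233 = 122.62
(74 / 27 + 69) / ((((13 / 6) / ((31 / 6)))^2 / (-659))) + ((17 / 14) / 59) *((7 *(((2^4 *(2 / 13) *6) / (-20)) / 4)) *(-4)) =-27836646529 / 103545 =-268836.22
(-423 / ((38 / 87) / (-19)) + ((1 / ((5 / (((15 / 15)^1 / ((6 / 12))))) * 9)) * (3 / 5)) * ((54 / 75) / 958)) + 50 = 11047236887 / 598750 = 18450.50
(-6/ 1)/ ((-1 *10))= 3/ 5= 0.60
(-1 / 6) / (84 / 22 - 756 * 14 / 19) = 209 / 693756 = 0.00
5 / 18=0.28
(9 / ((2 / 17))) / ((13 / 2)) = 11.77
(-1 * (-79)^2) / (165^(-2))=-169911225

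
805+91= 896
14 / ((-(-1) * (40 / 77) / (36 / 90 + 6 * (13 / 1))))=52822 / 25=2112.88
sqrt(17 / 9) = sqrt(17) / 3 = 1.37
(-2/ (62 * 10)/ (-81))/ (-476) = -1/ 11952360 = -0.00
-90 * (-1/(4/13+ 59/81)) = 94770/1091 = 86.87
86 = 86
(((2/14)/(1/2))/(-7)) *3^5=-486/49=-9.92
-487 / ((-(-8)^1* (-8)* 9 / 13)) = 6331 / 576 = 10.99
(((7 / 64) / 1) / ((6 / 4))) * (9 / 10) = 21 / 320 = 0.07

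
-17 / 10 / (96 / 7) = -119 / 960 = -0.12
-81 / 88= -0.92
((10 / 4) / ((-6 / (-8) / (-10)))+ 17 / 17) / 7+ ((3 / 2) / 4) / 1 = -713 / 168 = -4.24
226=226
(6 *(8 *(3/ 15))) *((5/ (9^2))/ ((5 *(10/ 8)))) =64/ 675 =0.09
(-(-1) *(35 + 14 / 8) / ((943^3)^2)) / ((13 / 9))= 1323 / 36565667016273472948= 0.00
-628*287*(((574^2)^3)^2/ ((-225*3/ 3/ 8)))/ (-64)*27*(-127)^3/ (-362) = -88551655359251165476502239037970200462613504/ 4525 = -19569426598729539331823700000000000000000.00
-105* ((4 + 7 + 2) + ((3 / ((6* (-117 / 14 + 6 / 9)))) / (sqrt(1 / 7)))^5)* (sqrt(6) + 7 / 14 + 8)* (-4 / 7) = 30* (45704184471959-200120949* sqrt(7))* (2* sqrt(6) + 17) / 3515706497843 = 8540.50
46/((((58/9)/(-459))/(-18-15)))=3135429/29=108118.24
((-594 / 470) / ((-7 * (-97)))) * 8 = -2376 / 159565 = -0.01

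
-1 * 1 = -1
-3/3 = -1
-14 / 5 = -2.80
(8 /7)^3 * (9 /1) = 4608 /343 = 13.43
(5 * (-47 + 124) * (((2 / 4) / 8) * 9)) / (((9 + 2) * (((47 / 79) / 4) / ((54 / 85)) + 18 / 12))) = 671895 / 59182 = 11.35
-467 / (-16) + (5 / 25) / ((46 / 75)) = 29.51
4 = 4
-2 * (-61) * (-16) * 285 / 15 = -37088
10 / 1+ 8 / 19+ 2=236 / 19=12.42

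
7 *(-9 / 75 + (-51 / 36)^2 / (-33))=-150367 / 118800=-1.27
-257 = -257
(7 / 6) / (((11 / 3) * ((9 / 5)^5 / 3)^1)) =21875 / 433026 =0.05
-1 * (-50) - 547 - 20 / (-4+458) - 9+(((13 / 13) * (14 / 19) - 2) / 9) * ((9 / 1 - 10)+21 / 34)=-505.99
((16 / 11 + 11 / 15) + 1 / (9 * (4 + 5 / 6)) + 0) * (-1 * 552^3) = -593117305344 / 1595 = -371860379.53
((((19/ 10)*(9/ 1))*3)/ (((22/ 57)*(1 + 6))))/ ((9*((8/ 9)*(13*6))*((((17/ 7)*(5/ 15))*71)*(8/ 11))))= 29241/ 40168960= 0.00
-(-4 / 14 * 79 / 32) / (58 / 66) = 2607 / 3248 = 0.80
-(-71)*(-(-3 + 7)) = -284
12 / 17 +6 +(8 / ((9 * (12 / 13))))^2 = 94598 / 12393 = 7.63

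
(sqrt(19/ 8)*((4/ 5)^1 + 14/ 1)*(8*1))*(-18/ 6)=-444*sqrt(38)/ 5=-547.40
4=4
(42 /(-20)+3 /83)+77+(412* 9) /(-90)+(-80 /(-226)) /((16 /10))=33.96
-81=-81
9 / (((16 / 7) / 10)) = 315 / 8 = 39.38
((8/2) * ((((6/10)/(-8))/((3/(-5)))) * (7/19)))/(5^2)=7/950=0.01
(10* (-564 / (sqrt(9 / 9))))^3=-179406144000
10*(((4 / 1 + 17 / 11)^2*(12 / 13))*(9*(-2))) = -8037360 / 1573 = -5109.57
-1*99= -99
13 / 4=3.25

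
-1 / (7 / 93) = -93 / 7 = -13.29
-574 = -574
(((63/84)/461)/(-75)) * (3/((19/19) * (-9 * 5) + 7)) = 0.00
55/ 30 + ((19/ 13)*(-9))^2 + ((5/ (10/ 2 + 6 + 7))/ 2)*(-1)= 1062985/ 6084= 174.72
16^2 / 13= 19.69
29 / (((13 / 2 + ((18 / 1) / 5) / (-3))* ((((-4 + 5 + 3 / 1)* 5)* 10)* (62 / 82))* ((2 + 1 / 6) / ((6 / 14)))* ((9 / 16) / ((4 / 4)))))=9512 / 747565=0.01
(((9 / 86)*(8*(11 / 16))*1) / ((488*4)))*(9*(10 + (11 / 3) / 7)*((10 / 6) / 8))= 109395 / 18801664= 0.01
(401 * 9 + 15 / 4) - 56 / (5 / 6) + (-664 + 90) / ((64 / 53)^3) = 2109973153 / 655360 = 3219.56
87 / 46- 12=-465 / 46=-10.11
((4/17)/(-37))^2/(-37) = -16/14638717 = -0.00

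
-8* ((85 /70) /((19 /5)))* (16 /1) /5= -1088 /133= -8.18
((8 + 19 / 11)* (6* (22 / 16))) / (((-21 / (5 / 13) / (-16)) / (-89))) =-190460 / 91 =-2092.97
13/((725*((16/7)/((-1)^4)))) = 91/11600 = 0.01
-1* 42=-42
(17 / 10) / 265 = 17 / 2650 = 0.01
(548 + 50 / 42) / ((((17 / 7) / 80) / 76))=70120640 / 51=1374914.51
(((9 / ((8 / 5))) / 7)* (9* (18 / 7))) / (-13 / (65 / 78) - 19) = -18225 / 33908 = -0.54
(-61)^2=3721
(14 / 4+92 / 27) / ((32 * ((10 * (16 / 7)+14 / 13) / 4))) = 33943 / 940896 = 0.04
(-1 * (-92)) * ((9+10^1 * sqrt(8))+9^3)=1840 * sqrt(2)+67896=70498.15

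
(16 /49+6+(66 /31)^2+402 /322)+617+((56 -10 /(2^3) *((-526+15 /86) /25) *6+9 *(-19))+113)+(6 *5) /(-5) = 725441852281 /931420420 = 778.86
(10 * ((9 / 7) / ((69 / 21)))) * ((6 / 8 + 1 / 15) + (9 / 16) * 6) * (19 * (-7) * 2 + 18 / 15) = -4343.30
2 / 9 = 0.22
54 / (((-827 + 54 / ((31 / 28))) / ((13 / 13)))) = -0.07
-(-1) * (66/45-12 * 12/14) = -926/105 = -8.82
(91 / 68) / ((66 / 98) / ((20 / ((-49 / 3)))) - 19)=-455 / 6647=-0.07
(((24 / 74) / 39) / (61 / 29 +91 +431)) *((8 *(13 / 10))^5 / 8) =424073728 / 1757384375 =0.24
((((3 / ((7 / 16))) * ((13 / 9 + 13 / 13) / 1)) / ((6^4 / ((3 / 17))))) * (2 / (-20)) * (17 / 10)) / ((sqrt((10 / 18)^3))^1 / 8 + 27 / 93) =-883872 / 640326925 + 42284 * sqrt(5) / 384196155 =-0.00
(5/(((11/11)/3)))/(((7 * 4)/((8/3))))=10/7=1.43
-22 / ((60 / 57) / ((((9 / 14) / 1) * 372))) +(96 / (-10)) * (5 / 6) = -175213 / 35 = -5006.09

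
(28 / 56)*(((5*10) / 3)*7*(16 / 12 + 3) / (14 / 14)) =2275 / 9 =252.78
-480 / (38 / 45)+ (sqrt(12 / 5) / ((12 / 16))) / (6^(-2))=-10800 / 19+ 96 * sqrt(15) / 5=-494.06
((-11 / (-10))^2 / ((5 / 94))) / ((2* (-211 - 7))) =-5687 / 109000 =-0.05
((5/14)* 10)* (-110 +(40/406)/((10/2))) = -558150/1421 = -392.79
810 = 810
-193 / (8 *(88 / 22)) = -193 / 32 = -6.03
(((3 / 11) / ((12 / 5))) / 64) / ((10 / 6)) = 3 / 2816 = 0.00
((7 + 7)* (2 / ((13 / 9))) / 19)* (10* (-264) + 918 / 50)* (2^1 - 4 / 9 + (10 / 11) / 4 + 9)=-391804098 / 13585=-28840.93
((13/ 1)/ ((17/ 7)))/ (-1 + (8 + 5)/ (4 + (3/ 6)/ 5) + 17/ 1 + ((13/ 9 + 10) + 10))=4797/ 36397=0.13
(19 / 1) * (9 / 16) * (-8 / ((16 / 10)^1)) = -855 / 16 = -53.44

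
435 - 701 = -266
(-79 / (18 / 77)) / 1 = -6083 / 18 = -337.94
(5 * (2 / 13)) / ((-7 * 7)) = -10 / 637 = -0.02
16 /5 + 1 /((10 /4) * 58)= 93 /29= 3.21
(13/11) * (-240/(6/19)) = -9880/11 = -898.18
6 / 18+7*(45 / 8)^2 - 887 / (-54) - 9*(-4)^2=162853 / 1728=94.24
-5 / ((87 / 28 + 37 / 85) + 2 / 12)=-1.35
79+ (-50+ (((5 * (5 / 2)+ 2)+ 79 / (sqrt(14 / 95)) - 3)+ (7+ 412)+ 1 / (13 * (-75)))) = 79 * sqrt(1330) / 14+ 896023 / 1950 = 665.29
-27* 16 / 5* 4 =-1728 / 5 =-345.60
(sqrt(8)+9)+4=2 * sqrt(2)+13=15.83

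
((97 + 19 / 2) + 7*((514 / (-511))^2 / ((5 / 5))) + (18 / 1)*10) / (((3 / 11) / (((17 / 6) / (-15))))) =-4095863057 / 20143620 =-203.33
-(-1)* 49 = 49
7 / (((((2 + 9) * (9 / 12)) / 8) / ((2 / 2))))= 224 / 33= 6.79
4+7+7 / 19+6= 330 / 19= 17.37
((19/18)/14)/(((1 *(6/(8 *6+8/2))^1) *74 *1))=247/27972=0.01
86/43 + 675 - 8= 669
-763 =-763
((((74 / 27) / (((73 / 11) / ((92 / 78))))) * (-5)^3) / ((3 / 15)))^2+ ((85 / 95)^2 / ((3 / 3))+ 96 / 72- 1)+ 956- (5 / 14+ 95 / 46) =32159409829681457642 / 343427873360481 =93642.40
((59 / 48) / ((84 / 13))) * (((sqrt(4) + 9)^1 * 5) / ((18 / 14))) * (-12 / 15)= -8437 / 1296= -6.51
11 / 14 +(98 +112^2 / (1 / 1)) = 176999 / 14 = 12642.79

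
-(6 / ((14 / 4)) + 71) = -509 / 7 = -72.71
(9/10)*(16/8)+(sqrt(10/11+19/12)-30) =-141/5+sqrt(10857)/66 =-26.62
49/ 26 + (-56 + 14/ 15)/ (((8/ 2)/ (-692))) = 3716083/ 390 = 9528.42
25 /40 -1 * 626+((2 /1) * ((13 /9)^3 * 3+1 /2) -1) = -1180577 /1944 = -607.29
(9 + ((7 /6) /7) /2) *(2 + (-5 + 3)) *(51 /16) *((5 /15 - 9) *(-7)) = 0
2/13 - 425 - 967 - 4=-18146/13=-1395.85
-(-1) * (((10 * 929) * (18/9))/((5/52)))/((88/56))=1352624/11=122965.82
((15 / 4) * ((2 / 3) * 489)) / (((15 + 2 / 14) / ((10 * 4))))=171150 / 53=3229.25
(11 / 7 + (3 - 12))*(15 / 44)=-195 / 77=-2.53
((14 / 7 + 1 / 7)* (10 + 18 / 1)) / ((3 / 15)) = 300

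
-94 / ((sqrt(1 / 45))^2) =-4230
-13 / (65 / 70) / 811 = -14 / 811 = -0.02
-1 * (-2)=2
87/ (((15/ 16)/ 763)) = 354032/ 5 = 70806.40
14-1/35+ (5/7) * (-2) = 439/35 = 12.54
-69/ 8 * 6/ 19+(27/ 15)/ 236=-30447/ 11210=-2.72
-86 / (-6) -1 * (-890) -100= 2413 / 3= 804.33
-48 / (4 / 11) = -132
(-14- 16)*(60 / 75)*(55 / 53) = -1320 / 53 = -24.91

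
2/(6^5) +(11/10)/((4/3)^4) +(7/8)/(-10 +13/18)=26386631/103887360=0.25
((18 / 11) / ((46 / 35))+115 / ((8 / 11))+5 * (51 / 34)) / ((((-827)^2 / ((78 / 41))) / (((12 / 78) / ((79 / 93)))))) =94230855 / 1120914491686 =0.00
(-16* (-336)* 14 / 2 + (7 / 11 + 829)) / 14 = 211539 / 77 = 2747.26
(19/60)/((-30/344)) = -817/225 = -3.63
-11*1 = -11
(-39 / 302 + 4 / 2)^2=319225 / 91204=3.50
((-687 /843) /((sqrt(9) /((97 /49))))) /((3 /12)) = -88852 /41307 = -2.15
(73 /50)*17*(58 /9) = 35989 /225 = 159.95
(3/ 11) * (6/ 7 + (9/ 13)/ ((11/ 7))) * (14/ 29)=7794/ 45617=0.17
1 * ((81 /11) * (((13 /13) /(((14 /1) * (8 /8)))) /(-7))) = -81 /1078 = -0.08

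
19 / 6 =3.17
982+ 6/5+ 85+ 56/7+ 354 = 7151/5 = 1430.20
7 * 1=7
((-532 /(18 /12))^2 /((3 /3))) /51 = 1132096 /459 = 2466.44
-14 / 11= -1.27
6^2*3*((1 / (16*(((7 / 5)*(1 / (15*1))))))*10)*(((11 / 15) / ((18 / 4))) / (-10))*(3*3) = -1485 / 14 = -106.07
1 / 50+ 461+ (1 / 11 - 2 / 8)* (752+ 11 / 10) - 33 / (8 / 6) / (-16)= 6032497 / 17600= 342.76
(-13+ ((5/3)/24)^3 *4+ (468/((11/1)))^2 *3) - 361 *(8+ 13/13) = 24482284565/11290752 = 2168.35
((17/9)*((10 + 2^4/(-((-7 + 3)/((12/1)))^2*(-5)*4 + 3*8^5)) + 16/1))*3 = 97766150/663567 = 147.33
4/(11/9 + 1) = 9/5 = 1.80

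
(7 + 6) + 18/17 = 239/17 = 14.06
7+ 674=681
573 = 573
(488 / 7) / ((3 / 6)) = 139.43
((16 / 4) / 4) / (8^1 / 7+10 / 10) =7 / 15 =0.47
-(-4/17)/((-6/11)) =-22/51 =-0.43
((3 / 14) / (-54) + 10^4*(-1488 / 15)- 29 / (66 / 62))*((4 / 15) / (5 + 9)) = -2749899527 / 145530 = -18895.76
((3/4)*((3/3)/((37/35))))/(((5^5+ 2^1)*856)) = 105/396153376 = 0.00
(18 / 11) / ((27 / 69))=46 / 11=4.18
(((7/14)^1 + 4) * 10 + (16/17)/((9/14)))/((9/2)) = 14218/1377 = 10.33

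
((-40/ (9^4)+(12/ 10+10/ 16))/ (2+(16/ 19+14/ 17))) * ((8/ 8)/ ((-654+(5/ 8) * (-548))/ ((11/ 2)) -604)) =-1696035209/ 2683766027520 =-0.00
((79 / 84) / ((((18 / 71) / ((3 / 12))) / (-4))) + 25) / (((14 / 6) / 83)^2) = 221763799 / 8232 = 26939.24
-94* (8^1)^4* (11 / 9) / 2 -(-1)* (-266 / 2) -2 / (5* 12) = -21188293 / 90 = -235425.48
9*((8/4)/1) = 18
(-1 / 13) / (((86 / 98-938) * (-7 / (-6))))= 0.00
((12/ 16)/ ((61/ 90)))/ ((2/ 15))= 2025/ 244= 8.30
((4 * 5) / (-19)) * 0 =0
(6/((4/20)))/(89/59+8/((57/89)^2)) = 5750730/4027873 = 1.43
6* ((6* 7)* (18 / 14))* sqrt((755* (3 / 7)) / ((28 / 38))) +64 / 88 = 8 / 11 +162* sqrt(86070) / 7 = 6790.31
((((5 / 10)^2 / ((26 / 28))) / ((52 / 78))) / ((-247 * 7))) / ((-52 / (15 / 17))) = 45 / 11354096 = 0.00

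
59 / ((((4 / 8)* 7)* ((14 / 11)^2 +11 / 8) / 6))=685344 / 20293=33.77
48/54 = 8/9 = 0.89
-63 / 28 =-9 / 4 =-2.25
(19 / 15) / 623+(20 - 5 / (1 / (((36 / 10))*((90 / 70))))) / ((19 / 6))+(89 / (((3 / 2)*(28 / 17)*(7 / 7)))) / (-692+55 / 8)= -1015052839 / 973178955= -1.04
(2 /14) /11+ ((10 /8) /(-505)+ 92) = 2862263 /31108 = 92.01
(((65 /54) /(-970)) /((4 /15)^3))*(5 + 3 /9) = -0.35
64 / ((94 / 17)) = 544 / 47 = 11.57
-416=-416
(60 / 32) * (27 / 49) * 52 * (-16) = -859.59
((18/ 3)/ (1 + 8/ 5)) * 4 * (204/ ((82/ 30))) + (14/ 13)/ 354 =688.93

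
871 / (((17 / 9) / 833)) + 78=384189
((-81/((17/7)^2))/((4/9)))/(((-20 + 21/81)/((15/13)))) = 14467005/8009924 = 1.81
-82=-82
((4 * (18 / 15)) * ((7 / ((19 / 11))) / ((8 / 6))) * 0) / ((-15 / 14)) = 0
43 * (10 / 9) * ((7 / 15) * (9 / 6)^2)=301 / 6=50.17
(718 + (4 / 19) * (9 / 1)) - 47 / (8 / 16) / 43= 586368 / 817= 717.71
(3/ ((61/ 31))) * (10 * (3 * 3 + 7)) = 14880/ 61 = 243.93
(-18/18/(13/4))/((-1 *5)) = 4/65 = 0.06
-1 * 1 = -1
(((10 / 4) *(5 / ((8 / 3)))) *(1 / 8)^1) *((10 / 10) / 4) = 75 / 512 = 0.15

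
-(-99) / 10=99 / 10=9.90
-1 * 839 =-839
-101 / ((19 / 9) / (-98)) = 89082 / 19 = 4688.53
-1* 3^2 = -9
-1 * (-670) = 670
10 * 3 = 30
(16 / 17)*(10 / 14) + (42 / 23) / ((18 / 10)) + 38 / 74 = 668459 / 303807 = 2.20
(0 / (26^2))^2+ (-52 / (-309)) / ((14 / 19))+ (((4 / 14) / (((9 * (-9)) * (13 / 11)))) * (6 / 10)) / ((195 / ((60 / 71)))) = 266728706 / 1167922665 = 0.23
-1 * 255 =-255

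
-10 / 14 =-5 / 7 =-0.71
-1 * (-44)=44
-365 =-365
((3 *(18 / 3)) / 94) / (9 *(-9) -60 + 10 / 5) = -9 / 6533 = -0.00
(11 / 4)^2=121 / 16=7.56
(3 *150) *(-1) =-450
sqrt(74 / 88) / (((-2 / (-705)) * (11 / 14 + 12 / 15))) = 8225 * sqrt(407) / 814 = 203.85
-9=-9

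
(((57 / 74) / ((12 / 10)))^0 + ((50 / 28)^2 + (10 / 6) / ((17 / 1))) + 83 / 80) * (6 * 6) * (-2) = -3193311 / 8330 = -383.35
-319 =-319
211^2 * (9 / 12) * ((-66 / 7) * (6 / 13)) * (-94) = 1242937278 / 91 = 13658651.41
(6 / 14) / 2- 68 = -67.79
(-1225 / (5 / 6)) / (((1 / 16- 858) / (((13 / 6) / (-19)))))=-0.20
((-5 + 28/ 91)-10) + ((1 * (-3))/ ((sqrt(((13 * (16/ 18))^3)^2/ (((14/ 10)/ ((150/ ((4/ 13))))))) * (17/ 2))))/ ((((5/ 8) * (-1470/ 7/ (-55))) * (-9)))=-191/ 13 + 297 * sqrt(2730)/ 27190072000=-14.69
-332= -332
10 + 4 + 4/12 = 43/3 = 14.33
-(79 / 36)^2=-6241 / 1296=-4.82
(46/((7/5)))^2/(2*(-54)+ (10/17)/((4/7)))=-1798600/178213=-10.09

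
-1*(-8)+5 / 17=141 / 17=8.29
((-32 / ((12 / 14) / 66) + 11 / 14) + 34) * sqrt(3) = -34009 * sqrt(3) / 14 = -4207.52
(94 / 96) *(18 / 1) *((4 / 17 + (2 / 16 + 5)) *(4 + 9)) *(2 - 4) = -1336257 / 544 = -2456.35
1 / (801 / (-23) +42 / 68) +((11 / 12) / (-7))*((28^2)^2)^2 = -1323480878957326 / 26751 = -49474071210.70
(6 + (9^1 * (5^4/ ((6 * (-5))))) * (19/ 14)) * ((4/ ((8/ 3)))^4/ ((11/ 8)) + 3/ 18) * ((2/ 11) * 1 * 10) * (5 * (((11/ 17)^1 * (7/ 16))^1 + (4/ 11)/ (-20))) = -5835775095/ 2534224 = -2302.79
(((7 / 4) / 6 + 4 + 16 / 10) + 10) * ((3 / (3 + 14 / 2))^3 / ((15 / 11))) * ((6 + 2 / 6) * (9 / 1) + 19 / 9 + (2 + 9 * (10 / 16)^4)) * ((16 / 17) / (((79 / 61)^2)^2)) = 6.58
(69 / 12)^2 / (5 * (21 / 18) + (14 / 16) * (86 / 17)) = 1173 / 364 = 3.22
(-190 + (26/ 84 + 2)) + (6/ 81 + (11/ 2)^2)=-118969/ 756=-157.37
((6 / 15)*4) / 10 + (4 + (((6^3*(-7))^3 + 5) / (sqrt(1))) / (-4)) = 86416243491 / 100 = 864162434.91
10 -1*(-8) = 18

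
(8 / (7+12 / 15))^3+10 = 657190 / 59319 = 11.08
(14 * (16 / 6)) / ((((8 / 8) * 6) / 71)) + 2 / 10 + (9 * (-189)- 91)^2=144526769 / 45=3211705.98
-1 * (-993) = 993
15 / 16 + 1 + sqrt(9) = 79 / 16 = 4.94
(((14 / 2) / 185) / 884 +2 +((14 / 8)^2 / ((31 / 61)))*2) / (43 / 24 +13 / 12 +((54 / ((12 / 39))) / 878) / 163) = 10195774744063 / 2086848204155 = 4.89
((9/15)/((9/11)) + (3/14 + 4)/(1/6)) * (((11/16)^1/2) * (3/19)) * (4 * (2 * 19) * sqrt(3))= 7513 * sqrt(3)/35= 371.80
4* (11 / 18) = 22 / 9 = 2.44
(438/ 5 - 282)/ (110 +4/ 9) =-4374/ 2485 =-1.76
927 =927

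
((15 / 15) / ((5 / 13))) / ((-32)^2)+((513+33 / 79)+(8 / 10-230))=284.22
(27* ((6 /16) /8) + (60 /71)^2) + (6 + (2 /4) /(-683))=1758198283 /220352192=7.98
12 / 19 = 0.63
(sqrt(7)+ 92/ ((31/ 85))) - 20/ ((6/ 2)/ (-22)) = sqrt(7)+ 37100/ 93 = 401.57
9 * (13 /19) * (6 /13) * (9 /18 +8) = 24.16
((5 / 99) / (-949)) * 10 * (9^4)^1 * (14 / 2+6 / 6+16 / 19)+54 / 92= -276330393 / 9123686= -30.29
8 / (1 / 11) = 88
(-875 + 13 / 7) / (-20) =1528 / 35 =43.66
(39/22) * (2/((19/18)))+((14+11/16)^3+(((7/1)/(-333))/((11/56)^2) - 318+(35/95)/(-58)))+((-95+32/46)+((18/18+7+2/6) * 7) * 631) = 82757049476931263/2091553542144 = 39567.26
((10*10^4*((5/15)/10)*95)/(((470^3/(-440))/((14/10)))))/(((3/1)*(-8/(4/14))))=20900/934407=0.02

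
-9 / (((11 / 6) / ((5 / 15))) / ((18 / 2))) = -162 / 11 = -14.73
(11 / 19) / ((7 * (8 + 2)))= 11 / 1330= 0.01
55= 55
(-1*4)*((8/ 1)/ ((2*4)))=-4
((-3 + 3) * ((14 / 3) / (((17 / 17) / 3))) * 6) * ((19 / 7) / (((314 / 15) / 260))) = 0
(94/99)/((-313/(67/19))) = -6298/588753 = -0.01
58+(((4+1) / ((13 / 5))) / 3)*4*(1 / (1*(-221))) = 499802 / 8619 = 57.99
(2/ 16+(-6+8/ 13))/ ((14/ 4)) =-1.50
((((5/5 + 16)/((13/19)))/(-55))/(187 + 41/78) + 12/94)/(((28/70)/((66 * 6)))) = 85244832/687469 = 124.00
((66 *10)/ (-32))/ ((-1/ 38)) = 3135/ 4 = 783.75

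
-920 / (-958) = 460 / 479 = 0.96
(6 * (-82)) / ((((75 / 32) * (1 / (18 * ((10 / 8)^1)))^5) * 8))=-302626125 / 2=-151313062.50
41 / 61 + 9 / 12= 347 / 244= 1.42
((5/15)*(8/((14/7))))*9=12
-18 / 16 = -9 / 8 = -1.12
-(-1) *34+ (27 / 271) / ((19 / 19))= 9241 / 271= 34.10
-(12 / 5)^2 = -144 / 25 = -5.76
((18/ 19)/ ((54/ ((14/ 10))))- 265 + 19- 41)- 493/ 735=-1338993/ 4655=-287.65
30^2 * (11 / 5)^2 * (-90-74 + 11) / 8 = -166617 / 2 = -83308.50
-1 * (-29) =29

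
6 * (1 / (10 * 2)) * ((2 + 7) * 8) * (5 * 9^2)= 8748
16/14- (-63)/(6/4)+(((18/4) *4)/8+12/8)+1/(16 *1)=5259/112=46.96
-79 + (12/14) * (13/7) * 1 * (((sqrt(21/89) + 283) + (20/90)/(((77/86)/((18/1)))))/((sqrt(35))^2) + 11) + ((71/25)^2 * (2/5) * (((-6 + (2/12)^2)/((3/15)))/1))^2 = 78 * sqrt(1869)/152635 + 1234479056028959/133705687500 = 9232.83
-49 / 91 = -7 / 13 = -0.54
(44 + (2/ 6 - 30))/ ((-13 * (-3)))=43/ 117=0.37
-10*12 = -120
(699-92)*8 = 4856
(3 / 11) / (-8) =-0.03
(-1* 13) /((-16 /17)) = 13.81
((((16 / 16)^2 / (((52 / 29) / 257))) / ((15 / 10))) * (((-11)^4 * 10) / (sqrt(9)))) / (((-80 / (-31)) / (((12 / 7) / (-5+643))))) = 10604077 / 2184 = 4855.35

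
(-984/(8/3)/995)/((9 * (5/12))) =-492/4975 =-0.10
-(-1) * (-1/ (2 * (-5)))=1/ 10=0.10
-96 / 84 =-8 / 7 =-1.14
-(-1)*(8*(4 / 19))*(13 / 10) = 208 / 95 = 2.19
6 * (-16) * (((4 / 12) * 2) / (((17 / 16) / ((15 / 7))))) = -15360 / 119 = -129.08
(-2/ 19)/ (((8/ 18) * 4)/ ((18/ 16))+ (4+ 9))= -162/ 22439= -0.01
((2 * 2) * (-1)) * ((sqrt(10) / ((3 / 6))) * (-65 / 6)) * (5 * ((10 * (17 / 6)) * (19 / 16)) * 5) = 2624375 * sqrt(10) / 36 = 230527.85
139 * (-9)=-1251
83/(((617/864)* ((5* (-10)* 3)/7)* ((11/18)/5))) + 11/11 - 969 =-34355032/33935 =-1012.38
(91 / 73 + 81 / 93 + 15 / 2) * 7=67.32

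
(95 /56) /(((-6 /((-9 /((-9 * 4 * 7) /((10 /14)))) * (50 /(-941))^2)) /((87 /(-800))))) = 344375 /155504631296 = 0.00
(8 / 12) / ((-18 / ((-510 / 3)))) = 170 / 27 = 6.30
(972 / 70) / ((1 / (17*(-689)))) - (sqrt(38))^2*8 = -162947.37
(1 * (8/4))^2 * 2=8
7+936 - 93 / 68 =64031 / 68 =941.63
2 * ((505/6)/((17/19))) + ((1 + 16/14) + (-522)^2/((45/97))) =1048767254/1785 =587544.68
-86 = -86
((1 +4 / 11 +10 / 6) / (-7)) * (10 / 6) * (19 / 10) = -950 / 693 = -1.37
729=729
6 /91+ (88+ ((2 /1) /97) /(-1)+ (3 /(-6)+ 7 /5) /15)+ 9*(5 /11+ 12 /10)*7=933790001 /4854850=192.34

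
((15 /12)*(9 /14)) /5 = 9 /56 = 0.16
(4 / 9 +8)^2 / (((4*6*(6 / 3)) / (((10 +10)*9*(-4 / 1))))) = -28880 / 27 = -1069.63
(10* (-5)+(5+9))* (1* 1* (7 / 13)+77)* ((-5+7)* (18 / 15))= -435456 / 65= -6699.32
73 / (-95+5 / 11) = -803 / 1040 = -0.77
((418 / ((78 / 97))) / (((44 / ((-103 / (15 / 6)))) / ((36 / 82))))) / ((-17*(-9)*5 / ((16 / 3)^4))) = -12440633344 / 55045575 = -226.01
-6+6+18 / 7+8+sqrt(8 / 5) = 11.84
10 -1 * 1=9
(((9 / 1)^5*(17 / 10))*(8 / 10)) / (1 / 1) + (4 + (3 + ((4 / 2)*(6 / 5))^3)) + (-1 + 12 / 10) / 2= 20081891 / 250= 80327.56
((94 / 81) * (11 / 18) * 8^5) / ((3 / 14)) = 237174784 / 2187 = 108447.55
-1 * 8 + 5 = -3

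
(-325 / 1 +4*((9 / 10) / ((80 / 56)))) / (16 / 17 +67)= -137054 / 28875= -4.75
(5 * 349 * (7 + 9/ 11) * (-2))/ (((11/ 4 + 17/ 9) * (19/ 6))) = -64830240/ 34903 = -1857.44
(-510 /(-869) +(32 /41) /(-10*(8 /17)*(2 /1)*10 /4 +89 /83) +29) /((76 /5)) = 166818228245 /85802185348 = 1.94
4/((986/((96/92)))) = 48/11339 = 0.00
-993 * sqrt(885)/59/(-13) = 993 * sqrt(885)/767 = 38.51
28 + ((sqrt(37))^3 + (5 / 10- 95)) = 158.56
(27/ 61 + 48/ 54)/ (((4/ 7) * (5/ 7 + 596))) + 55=55.00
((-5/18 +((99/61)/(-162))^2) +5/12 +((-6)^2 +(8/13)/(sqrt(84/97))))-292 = -154233529/602802 +4*sqrt(2037)/273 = -255.20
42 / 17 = 2.47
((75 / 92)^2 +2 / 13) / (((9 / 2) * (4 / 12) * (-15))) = -90053 / 2475720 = -0.04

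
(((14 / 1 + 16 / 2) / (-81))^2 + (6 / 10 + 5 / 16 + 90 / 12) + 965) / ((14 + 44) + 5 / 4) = 510963473 / 31099140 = 16.43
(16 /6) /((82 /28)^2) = 1568 /5043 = 0.31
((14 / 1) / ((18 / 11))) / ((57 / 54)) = 154 / 19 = 8.11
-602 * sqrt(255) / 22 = -301 * sqrt(255) / 11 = -436.96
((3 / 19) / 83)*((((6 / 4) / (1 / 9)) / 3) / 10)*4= 27 / 7885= 0.00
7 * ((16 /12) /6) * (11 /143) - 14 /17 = -1400 /1989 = -0.70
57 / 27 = 19 / 9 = 2.11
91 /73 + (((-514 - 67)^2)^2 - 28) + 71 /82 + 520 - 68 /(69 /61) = 47064162453604819 /413034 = 113947429155.00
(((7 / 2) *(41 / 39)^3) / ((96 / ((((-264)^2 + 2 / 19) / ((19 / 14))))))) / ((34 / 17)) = 2236041013577 / 2055759264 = 1087.70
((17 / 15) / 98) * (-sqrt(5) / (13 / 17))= -289 * sqrt(5) / 19110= -0.03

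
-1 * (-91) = 91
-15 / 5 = -3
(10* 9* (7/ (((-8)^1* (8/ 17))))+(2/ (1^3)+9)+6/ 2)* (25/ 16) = -122675/ 512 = -239.60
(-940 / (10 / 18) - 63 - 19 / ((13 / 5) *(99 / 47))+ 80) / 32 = -1080095 / 20592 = -52.45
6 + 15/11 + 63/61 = 5634/671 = 8.40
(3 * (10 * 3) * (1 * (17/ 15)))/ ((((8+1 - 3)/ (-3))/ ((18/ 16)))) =-459/ 8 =-57.38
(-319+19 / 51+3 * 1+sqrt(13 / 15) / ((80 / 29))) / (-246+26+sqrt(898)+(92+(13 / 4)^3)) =-139084 * sqrt(195) / 483927255 - 7424 * sqrt(175110) / 2419636275+65933312 * sqrt(898) / 1645352667+6176096960 / 1645352667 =4.95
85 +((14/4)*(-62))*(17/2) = -3519/2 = -1759.50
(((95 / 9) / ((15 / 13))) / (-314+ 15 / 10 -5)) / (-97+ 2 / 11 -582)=286 / 6737985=0.00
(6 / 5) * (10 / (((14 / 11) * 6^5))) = 0.00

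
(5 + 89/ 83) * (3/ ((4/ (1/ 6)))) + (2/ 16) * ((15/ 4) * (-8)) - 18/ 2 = -3981/ 332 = -11.99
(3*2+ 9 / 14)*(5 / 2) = 465 / 28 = 16.61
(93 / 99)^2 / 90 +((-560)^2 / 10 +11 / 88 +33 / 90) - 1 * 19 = 12287122237 / 392040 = 31341.50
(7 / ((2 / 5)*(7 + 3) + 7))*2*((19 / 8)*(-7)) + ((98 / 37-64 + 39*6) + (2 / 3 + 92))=1192459 / 4884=244.16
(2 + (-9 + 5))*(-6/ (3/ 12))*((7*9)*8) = 24192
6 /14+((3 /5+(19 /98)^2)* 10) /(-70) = 113443 /336140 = 0.34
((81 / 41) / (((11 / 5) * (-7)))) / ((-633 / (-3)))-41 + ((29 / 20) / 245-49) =-41963524831 / 466288900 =-89.99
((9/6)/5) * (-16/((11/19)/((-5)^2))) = -2280/11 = -207.27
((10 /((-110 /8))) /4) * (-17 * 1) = 34 /11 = 3.09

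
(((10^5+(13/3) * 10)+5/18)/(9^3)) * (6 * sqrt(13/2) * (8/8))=1800785 * sqrt(26)/4374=2099.28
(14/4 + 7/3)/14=5/12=0.42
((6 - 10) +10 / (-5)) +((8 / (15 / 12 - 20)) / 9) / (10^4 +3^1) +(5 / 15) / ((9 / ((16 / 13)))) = -522657166 / 87776325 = -5.95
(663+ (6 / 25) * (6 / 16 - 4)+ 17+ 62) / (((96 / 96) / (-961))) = -71222593 / 100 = -712225.93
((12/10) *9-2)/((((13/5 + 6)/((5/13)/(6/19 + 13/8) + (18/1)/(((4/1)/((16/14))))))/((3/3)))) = 1261744/230867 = 5.47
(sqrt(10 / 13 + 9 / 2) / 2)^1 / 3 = sqrt(3562) / 156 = 0.38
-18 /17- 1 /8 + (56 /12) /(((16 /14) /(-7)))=-12145 /408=-29.77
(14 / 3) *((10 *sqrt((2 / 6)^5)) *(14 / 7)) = 280 *sqrt(3) / 81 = 5.99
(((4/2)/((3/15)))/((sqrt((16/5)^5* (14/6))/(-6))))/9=-125* sqrt(105)/5376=-0.24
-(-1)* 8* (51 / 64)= 51 / 8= 6.38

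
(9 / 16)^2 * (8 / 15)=27 / 160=0.17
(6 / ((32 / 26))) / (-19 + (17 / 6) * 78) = 39 / 1616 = 0.02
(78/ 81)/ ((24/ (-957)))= -4147/ 108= -38.40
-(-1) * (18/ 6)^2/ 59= 9/ 59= 0.15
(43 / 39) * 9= 129 / 13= 9.92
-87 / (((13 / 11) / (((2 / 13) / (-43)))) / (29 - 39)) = -19140 / 7267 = -2.63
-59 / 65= -0.91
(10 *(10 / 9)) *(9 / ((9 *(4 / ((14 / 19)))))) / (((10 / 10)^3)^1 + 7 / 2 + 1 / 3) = 700 / 1653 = 0.42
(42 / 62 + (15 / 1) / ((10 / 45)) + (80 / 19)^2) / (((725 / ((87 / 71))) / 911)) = 5254867551 / 39728050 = 132.27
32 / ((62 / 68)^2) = 36992 / 961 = 38.49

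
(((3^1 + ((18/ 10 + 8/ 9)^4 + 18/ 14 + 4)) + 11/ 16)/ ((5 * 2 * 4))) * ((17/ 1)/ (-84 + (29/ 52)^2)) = -80815544395781/ 259826261625000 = -0.31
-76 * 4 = -304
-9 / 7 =-1.29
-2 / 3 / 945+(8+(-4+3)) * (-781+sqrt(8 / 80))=-15498947 / 2835+7 * sqrt(10) / 10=-5464.79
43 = 43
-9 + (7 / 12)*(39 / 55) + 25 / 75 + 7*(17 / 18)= -3251 / 1980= -1.64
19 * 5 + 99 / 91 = 8744 / 91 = 96.09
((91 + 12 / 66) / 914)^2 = 1006009 / 101082916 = 0.01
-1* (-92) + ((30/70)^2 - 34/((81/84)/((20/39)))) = 3823441/51597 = 74.10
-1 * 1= -1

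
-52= -52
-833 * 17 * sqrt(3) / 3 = -14161 * sqrt(3) / 3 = -8175.86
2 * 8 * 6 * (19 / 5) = 1824 / 5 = 364.80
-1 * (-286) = 286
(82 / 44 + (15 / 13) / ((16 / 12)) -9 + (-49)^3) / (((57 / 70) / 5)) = -722444.65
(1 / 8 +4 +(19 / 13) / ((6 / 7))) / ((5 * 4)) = 1819 / 6240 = 0.29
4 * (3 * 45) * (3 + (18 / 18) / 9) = 1680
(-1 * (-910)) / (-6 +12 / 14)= -3185 / 18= -176.94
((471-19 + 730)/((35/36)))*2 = 85104/35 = 2431.54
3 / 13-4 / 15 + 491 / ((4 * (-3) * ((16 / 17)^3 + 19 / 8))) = -62895919 / 4918485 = -12.79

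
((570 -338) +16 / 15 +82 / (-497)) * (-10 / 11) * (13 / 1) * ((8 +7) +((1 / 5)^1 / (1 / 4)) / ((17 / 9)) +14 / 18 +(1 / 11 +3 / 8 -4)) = -9624073091581 / 276028830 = -34866.19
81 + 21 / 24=655 / 8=81.88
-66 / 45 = -22 / 15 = -1.47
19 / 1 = 19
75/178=0.42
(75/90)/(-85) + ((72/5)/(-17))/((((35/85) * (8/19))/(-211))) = 3680227/3570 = 1030.88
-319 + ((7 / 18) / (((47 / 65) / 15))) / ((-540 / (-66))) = -1614239 / 5076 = -318.01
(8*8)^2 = 4096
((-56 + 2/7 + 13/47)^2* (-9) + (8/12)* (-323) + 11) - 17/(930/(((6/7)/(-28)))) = -5609885127341/201328260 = -27864.37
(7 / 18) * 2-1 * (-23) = 214 / 9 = 23.78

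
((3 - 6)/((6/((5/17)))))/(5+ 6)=-5/374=-0.01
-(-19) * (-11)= -209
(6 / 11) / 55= 6 / 605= 0.01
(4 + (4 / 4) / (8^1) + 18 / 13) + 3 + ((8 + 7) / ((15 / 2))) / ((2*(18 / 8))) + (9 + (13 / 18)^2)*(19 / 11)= 2353709 / 92664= 25.40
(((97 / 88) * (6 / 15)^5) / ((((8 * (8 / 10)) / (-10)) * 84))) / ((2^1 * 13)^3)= -97 / 8120112000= -0.00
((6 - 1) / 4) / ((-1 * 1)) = -5 / 4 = -1.25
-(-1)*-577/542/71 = -0.01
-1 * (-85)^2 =-7225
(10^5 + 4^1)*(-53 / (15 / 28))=-148405936 / 15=-9893729.07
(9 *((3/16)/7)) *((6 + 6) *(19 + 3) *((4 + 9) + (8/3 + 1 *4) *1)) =17523/14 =1251.64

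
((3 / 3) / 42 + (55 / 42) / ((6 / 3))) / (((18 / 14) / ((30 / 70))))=19 / 84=0.23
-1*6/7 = -6/7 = -0.86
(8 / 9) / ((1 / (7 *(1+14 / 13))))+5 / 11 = 1913 / 143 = 13.38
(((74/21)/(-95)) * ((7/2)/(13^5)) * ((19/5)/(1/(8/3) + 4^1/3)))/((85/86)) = -25456/32348902625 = -0.00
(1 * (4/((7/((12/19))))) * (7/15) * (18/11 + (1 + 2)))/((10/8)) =3264/5225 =0.62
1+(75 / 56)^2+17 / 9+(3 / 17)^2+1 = 5.71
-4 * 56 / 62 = -112 / 31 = -3.61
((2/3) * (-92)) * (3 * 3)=-552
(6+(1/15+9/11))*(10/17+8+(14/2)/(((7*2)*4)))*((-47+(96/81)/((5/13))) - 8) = -78626962/25245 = -3114.56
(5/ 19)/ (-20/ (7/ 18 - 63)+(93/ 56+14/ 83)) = 3741640/ 30552437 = 0.12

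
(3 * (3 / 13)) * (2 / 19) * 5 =90 / 247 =0.36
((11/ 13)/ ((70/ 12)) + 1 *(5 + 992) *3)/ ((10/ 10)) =1360971/ 455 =2991.15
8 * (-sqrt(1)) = -8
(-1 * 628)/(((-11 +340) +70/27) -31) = -4239/2029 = -2.09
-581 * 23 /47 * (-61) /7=2477.64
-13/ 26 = -1/ 2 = -0.50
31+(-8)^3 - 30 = -511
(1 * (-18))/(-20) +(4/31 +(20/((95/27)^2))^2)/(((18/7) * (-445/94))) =546079710887/809000187750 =0.68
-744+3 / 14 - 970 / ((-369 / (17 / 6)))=-11411761 / 15498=-736.34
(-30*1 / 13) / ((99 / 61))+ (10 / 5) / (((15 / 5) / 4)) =178 / 143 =1.24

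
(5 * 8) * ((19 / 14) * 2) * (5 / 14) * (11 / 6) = 10450 / 147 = 71.09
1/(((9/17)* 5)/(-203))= -3451/45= -76.69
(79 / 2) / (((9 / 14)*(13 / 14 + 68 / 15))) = 38710 / 3441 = 11.25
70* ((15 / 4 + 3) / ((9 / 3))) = 315 / 2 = 157.50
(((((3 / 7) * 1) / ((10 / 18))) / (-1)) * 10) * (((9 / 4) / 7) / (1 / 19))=-4617 / 98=-47.11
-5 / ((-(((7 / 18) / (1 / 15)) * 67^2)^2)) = 36 / 4937024645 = 0.00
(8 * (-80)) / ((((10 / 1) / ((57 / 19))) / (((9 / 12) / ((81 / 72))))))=-128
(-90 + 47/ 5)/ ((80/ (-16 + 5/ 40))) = 51181/ 3200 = 15.99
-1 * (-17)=17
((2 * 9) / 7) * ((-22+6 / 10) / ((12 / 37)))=-11877 / 70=-169.67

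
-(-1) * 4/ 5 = 0.80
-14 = -14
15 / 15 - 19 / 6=-13 / 6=-2.17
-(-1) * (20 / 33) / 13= 20 / 429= 0.05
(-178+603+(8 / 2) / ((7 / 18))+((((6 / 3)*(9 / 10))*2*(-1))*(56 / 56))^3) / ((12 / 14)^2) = 2380357 / 4500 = 528.97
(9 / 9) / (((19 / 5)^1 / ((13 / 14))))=65 / 266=0.24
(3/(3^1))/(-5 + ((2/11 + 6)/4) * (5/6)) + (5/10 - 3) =-1357/490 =-2.77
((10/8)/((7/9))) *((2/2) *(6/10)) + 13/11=661/308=2.15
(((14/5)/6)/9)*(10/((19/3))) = 14/171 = 0.08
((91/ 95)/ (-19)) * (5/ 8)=-91/ 2888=-0.03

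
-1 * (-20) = 20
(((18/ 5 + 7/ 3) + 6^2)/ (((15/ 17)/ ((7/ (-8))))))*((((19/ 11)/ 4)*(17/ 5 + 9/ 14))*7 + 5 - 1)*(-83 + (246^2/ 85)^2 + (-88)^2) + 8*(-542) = -763543307116647/ 2200000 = -347065139.60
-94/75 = -1.25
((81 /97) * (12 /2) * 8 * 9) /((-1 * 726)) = -5832 /11737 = -0.50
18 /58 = 9 /29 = 0.31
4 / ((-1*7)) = -4 / 7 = -0.57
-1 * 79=-79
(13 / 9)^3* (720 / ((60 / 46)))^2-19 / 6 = 148762751 / 162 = 918288.59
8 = 8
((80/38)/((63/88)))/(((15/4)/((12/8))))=1408/1197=1.18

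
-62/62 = -1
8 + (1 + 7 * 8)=65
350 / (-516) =-0.68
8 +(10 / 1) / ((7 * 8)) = 229 / 28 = 8.18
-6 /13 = -0.46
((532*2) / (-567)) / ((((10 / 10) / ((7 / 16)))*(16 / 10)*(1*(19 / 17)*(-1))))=595 / 1296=0.46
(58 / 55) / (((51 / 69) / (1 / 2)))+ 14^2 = 183927 / 935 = 196.71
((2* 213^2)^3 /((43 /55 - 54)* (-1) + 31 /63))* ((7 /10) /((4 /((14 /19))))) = 3171078077665834413 /1768007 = 1793589096460.50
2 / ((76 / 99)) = 99 / 38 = 2.61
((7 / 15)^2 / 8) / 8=49 / 14400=0.00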